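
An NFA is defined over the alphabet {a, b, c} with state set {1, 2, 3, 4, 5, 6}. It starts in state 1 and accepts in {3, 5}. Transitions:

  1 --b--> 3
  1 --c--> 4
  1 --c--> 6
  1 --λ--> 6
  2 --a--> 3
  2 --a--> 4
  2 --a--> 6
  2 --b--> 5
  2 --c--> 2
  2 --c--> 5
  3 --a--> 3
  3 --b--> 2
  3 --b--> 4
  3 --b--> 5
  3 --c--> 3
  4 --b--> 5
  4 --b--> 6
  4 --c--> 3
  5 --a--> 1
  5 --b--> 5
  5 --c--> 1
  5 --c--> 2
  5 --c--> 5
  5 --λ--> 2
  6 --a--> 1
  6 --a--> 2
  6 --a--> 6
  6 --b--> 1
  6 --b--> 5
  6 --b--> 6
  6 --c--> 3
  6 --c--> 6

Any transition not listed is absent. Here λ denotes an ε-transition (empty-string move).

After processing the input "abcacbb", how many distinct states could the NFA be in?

Start: ε-closure({1}) = {1, 6}.
Read 'a': 1→∅, 6→{1, 2, 6}; now {1, 2, 6}.
Read 'b': 1→{3}, 2→{5}, 6→{1, 5, 6}; union {1, 3, 5, 6}; ε-closure = {1, 2, 3, 5, 6}.
Read 'c': 1→{4, 6}, 2→{2, 5}, 3→{3}, 5→{1, 2, 5}, 6→{3, 6}; now {1, 2, 3, 4, 5, 6}.
Read 'a': 1→∅, 2→{3, 4, 6}, 3→{3}, 4→∅, 5→{1}, 6→{1, 2, 6}; now {1, 2, 3, 4, 6}.
Read 'c': 1→{4, 6}, 2→{2, 5}, 3→{3}, 4→{3}, 6→{3, 6}; now {2, 3, 4, 5, 6}.
Read 'b': 2→{5}, 3→{2, 4, 5}, 4→{5, 6}, 5→{5}, 6→{1, 5, 6}; now {1, 2, 4, 5, 6}.
Read 'b': 1→{3}, 2→{5}, 4→{5, 6}, 5→{5}, 6→{1, 5, 6}; union {1, 3, 5, 6}; ε-closure = {1, 2, 3, 5, 6}.
That set has 5 states.

5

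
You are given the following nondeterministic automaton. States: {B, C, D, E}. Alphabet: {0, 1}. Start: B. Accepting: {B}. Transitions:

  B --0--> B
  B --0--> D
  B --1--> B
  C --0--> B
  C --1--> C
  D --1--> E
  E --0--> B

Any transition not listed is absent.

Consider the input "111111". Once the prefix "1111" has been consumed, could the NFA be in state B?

Start in {B}.
Read '1': B→{B}; now {B}.
Read '1': B→{B}; now {B}.
Read '1': B→{B}; now {B}.
Read '1': B→{B}; now {B}.
State B is in {B}.

Yes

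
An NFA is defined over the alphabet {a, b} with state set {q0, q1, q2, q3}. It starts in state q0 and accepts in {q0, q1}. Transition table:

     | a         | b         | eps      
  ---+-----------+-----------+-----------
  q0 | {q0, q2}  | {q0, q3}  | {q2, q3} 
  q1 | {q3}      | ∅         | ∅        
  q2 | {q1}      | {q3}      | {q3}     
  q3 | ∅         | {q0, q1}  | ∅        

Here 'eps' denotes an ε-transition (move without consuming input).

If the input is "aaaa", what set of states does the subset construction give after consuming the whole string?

{q0, q1, q2, q3}

Start: ε-closure({q0}) = {q0, q2, q3}.
Read 'a': q0→{q0, q2}, q2→{q1}, q3→∅; union {q0, q1, q2}; ε-closure = {q0, q1, q2, q3}.
Read 'a': q0→{q0, q2}, q1→{q3}, q2→{q1}, q3→∅; now {q0, q1, q2, q3}.
Read 'a': q0→{q0, q2}, q1→{q3}, q2→{q1}, q3→∅; now {q0, q1, q2, q3}.
Read 'a': q0→{q0, q2}, q1→{q3}, q2→{q1}, q3→∅; now {q0, q1, q2, q3}.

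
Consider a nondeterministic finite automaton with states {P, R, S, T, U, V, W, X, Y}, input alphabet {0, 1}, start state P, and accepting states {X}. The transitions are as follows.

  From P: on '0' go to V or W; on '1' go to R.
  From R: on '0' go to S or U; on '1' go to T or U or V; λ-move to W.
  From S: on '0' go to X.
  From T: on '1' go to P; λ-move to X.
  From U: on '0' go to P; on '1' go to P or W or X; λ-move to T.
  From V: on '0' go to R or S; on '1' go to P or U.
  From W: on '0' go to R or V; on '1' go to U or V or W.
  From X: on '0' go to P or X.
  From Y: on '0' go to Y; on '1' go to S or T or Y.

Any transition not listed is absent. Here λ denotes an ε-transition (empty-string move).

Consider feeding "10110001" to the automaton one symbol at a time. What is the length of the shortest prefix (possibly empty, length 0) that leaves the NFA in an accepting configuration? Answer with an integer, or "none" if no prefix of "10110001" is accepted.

2

Start in {P}.
Read '1': {P} → {R, W}.
Read '0': {R, W} → {R, S, T, U, V, W, X}.
None of the earlier sets intersect F, but {R, S, T, U, V, W, X} does.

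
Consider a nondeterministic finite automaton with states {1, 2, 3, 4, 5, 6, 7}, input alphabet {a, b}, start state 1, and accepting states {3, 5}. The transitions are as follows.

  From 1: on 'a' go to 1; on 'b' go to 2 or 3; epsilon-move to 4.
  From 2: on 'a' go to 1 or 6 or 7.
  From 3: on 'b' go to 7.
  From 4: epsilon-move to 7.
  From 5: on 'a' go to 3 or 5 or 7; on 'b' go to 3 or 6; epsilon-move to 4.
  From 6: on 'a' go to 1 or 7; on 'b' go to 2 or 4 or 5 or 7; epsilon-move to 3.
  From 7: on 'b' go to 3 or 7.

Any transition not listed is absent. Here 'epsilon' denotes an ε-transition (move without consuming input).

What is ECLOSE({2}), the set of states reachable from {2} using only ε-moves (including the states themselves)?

{2}

Begin with {2}.
No ε-moves leave this set, so the closure equals the set itself.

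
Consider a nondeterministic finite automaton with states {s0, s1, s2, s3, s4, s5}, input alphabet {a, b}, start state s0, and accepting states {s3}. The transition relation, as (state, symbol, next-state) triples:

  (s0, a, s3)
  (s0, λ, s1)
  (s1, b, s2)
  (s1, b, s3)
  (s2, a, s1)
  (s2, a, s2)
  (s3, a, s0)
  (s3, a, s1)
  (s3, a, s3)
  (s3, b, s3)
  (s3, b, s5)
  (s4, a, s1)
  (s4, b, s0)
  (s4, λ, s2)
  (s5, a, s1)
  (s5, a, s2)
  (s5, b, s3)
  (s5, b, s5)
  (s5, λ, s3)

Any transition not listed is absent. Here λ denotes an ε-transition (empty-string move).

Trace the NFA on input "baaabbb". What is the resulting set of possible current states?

Start: ε-closure({s0}) = {s0, s1}.
Read 'b': s0→∅, s1→{s2, s3}; now {s2, s3}.
Read 'a': s2→{s1, s2}, s3→{s0, s1, s3}; now {s0, s1, s2, s3}.
Read 'a': s0→{s3}, s1→∅, s2→{s1, s2}, s3→{s0, s1, s3}; now {s0, s1, s2, s3}.
Read 'a': s0→{s3}, s1→∅, s2→{s1, s2}, s3→{s0, s1, s3}; now {s0, s1, s2, s3}.
Read 'b': s0→∅, s1→{s2, s3}, s2→∅, s3→{s3, s5}; now {s2, s3, s5}.
Read 'b': s2→∅, s3→{s3, s5}, s5→{s3, s5}; now {s3, s5}.
Read 'b': s3→{s3, s5}, s5→{s3, s5}; now {s3, s5}.

{s3, s5}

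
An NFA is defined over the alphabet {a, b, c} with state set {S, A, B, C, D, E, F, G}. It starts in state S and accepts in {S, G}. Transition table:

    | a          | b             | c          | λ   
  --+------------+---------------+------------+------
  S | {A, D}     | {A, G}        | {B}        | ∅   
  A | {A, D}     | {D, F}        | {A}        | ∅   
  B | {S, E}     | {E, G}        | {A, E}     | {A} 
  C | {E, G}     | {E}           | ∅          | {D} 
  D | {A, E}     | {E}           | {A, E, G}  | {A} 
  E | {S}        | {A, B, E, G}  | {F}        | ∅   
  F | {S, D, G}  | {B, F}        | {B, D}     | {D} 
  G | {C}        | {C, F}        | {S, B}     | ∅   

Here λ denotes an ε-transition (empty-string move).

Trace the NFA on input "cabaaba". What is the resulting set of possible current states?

{S, A, C, D, E, G}

Start in {S}.
Read 'c': S→{B}; union {B}; ε-closure = {A, B}.
Read 'a': A→{A, D}, B→{S, E}; now {S, A, D, E}.
Read 'b': S→{A, G}, A→{D, F}, D→{E}, E→{A, B, E, G}; now {A, B, D, E, F, G}.
Read 'a': A→{A, D}, B→{S, E}, D→{A, E}, E→{S}, F→{S, D, G}, G→{C}; now {S, A, C, D, E, G}.
Read 'a': S→{A, D}, A→{A, D}, C→{E, G}, D→{A, E}, E→{S}, G→{C}; now {S, A, C, D, E, G}.
Read 'b': S→{A, G}, A→{D, F}, C→{E}, D→{E}, E→{A, B, E, G}, G→{C, F}; now {A, B, C, D, E, F, G}.
Read 'a': A→{A, D}, B→{S, E}, C→{E, G}, D→{A, E}, E→{S}, F→{S, D, G}, G→{C}; now {S, A, C, D, E, G}.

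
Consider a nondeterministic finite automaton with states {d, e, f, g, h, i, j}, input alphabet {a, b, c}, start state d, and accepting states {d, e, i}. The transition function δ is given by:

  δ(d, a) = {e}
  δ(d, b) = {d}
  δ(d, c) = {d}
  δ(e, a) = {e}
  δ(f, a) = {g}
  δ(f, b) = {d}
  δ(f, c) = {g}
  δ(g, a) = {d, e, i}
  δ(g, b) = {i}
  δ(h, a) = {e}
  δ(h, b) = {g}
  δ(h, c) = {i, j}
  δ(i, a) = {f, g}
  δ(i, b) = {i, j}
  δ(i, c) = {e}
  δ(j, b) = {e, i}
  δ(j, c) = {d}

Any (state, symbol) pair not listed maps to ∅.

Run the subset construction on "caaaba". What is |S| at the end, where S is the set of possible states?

0

Start in {d}.
Read 'c': d→{d}; now {d}.
Read 'a': d→{e}; now {e}.
Read 'a': e→{e}; now {e}.
Read 'a': e→{e}; now {e}.
Read 'b': e→∅; now ∅.
The set is empty and remains empty for the remaining 1 symbol.
That set has 0 states.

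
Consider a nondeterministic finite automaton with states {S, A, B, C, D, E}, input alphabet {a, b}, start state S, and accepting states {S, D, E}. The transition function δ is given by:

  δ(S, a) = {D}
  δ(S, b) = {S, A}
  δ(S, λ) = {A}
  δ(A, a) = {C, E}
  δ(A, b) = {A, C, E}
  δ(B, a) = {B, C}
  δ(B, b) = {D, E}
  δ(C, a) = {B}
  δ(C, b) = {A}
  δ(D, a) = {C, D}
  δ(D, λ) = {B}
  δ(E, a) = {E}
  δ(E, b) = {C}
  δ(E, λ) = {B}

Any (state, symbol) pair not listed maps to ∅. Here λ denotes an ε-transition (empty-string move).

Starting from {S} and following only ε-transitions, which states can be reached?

{S, A}

Begin with {S}.
ε-move S → A; add A.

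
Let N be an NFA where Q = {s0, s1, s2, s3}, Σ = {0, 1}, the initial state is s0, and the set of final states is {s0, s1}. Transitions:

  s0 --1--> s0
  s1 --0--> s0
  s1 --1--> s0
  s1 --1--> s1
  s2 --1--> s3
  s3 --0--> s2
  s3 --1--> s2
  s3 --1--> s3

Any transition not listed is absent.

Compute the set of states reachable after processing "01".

∅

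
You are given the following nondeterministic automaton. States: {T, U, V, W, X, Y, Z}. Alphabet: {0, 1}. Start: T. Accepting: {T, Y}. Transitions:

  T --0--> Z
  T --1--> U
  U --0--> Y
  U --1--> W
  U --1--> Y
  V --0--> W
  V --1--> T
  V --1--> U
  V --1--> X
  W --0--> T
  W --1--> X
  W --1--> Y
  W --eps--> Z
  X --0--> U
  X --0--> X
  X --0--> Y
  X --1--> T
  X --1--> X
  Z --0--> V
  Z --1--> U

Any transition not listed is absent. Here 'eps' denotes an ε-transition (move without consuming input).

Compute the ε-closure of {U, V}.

{U, V}

Begin with {U, V}.
No ε-moves leave this set, so the closure equals the set itself.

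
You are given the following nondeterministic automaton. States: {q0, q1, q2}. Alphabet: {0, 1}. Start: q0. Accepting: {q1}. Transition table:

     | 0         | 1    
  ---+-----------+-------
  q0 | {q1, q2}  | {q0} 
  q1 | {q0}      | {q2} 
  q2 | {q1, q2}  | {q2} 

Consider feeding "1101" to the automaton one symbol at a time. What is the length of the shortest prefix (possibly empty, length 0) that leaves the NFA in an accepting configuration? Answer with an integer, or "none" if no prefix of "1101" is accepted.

3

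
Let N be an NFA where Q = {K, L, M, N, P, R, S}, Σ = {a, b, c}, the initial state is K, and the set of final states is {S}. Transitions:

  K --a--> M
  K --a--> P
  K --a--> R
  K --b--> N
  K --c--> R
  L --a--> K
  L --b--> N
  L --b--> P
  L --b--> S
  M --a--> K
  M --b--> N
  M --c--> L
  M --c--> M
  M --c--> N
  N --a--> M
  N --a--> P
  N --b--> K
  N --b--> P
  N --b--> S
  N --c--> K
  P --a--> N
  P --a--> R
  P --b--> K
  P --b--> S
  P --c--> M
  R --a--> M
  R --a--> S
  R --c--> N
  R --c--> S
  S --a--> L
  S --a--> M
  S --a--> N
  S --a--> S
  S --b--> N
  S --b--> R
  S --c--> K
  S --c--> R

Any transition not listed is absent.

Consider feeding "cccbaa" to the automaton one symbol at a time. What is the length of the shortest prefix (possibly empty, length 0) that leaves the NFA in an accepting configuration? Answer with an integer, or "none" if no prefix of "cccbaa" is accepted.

2

Start in {K}.
Read 'c': {K} → {R}.
Read 'c': {R} → {N, S}.
None of the earlier sets intersect F, but {N, S} does.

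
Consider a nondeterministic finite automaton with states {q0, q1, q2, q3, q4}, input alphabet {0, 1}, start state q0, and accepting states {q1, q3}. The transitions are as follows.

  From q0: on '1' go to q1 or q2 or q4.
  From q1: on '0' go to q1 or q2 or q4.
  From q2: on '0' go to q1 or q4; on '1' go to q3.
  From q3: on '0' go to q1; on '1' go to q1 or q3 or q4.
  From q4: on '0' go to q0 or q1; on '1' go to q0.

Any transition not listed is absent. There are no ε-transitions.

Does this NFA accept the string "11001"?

Start in {q0}.
Read '1': q0→{q1, q2, q4}; now {q1, q2, q4}.
Read '1': q1→∅, q2→{q3}, q4→{q0}; now {q0, q3}.
Read '0': q0→∅, q3→{q1}; now {q1}.
Read '0': q1→{q1, q2, q4}; now {q1, q2, q4}.
Read '1': q1→∅, q2→{q3}, q4→{q0}; now {q0, q3}.
The final set {q0, q3} contains the accepting state q3.

Yes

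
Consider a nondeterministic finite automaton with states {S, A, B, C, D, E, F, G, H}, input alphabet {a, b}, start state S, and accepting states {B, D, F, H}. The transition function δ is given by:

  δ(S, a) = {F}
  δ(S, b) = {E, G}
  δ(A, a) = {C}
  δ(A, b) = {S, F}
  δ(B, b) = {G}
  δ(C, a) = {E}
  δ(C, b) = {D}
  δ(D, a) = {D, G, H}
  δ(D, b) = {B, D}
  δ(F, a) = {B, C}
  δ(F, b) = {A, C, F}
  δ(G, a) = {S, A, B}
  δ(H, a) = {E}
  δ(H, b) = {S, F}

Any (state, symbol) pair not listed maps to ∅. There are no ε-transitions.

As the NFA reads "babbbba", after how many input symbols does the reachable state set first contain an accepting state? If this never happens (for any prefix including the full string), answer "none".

2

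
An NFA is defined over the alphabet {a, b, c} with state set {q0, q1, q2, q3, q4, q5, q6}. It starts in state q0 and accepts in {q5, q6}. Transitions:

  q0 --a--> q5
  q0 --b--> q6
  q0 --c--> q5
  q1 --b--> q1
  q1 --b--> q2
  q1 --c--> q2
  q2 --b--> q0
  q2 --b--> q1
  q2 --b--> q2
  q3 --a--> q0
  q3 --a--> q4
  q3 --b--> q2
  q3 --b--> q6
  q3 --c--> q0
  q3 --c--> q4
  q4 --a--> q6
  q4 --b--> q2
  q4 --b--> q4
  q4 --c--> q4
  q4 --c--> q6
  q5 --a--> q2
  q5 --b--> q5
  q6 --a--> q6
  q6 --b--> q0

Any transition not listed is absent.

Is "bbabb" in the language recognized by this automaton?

Start in {q0}.
Read 'b': {q0} → {q6}.
Read 'b': {q6} → {q0}.
Read 'a': {q0} → {q5}.
Read 'b': {q5} → {q5}.
Read 'b': {q5} → {q5}.
The final set {q5} contains the accepting state q5.

Yes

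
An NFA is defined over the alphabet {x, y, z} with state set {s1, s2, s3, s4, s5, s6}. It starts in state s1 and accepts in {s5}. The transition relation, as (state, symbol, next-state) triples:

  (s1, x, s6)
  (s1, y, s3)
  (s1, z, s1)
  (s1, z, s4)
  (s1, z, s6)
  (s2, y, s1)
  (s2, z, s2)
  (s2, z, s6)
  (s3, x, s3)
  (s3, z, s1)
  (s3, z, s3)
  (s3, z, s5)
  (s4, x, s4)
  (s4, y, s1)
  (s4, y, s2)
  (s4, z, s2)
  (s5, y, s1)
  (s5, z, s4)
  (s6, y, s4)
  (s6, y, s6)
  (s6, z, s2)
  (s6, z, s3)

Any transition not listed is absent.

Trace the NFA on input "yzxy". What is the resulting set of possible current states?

Start in {s1}.
Read 'y': {s1} → {s3}.
Read 'z': {s3} → {s1, s3, s5}.
Read 'x': {s1, s3, s5} → {s3, s6}.
Read 'y': {s3, s6} → {s4, s6}.

{s4, s6}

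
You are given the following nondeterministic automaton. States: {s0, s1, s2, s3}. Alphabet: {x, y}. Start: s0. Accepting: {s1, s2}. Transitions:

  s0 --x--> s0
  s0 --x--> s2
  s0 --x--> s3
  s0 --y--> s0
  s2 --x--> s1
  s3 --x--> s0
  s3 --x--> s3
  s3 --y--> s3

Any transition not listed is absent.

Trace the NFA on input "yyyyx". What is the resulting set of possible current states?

{s0, s2, s3}

Start in {s0}.
Read 'y': {s0} → {s0}.
Read 'y': {s0} → {s0}.
Read 'y': {s0} → {s0}.
Read 'y': {s0} → {s0}.
Read 'x': {s0} → {s0, s2, s3}.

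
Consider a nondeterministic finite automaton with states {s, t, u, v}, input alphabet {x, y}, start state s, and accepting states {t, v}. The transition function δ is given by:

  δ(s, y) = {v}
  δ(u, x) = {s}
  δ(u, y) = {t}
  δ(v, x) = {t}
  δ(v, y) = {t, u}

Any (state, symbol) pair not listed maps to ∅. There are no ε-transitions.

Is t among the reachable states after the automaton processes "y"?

No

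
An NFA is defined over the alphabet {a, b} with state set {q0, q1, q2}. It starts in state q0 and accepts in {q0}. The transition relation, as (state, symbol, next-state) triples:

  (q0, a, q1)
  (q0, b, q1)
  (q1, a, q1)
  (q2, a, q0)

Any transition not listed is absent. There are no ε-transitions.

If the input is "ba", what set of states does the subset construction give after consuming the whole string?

{q1}

Start in {q0}.
Read 'b': {q0} → {q1}.
Read 'a': {q1} → {q1}.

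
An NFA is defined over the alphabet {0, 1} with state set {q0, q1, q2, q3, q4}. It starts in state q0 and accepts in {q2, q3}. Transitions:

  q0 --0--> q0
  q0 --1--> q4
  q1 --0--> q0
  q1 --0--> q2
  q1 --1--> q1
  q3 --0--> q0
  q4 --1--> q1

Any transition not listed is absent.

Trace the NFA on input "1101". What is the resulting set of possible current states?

Start in {q0}.
Read '1': {q0} → {q4}.
Read '1': {q4} → {q1}.
Read '0': {q1} → {q0, q2}.
Read '1': {q0, q2} → {q4}.

{q4}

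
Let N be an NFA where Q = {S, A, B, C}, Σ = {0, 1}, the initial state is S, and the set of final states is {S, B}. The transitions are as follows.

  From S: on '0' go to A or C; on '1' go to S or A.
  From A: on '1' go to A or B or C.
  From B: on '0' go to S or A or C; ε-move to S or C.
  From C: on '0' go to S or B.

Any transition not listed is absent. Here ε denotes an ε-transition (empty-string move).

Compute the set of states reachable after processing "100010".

{S, A, B, C}

Start in {S}.
Read '1': S→{S, A}; now {S, A}.
Read '0': S→{A, C}, A→∅; now {A, C}.
Read '0': A→∅, C→{S, B}; union {S, B}; ε-closure = {S, B, C}.
Read '0': S→{A, C}, B→{S, A, C}, C→{S, B}; now {S, A, B, C}.
Read '1': S→{S, A}, A→{A, B, C}, B→∅, C→∅; now {S, A, B, C}.
Read '0': S→{A, C}, A→∅, B→{S, A, C}, C→{S, B}; now {S, A, B, C}.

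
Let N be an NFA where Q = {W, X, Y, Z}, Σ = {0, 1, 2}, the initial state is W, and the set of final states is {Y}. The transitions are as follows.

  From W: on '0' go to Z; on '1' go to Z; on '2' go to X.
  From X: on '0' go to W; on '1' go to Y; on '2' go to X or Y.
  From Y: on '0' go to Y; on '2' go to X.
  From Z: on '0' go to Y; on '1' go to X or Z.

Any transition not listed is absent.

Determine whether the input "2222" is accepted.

Yes

Start in {W}.
Read '2': {W} → {X}.
Read '2': {X} → {X, Y}.
Read '2': {X, Y} → {X, Y}.
Read '2': {X, Y} → {X, Y}.
The final set {X, Y} contains the accepting state Y.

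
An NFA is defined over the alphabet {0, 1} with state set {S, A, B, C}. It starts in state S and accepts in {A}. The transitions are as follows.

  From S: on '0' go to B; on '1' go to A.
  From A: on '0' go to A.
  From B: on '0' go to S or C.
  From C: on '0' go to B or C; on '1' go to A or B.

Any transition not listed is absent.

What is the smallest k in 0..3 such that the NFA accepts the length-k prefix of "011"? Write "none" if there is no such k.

Start in {S}.
Read '0': S→{B}; now {B}.
Read '1': B→∅; now ∅.
The set is empty and remains empty for the remaining 1 symbol.
No reachable set along the way intersects F.

none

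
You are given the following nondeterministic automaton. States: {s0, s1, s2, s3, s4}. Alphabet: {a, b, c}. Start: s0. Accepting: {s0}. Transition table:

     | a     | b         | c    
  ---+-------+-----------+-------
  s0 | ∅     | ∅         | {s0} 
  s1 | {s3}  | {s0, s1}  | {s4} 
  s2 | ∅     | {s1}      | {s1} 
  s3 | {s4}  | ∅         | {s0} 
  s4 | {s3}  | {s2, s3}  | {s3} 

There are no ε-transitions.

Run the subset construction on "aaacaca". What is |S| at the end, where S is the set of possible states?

Start in {s0}.
Read 'a': {s0} → ∅.
The set is empty and remains empty for the remaining 6 symbols.
That set has 0 states.

0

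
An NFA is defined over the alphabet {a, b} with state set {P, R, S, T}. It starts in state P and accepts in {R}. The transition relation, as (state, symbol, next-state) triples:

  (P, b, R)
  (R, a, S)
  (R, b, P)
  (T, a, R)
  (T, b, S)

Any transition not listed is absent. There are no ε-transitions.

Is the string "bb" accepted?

Start in {P}.
Read 'b': P→{R}; now {R}.
Read 'b': R→{P}; now {P}.
The final set {P} contains no accepting state.

No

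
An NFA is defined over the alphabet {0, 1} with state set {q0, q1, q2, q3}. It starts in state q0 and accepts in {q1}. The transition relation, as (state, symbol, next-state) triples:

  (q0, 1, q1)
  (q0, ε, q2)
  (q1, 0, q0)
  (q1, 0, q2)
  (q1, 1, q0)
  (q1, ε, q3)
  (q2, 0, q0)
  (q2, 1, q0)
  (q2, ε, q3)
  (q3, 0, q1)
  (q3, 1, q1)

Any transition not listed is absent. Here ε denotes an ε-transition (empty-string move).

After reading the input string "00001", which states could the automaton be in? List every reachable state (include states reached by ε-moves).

{q0, q1, q2, q3}

Start: ε-closure({q0}) = {q0, q2, q3}.
Read '0': q0→∅, q2→{q0}, q3→{q1}; union {q0, q1}; ε-closure = {q0, q1, q2, q3}.
Read '0': q0→∅, q1→{q0, q2}, q2→{q0}, q3→{q1}; union {q0, q1, q2}; ε-closure = {q0, q1, q2, q3}.
Read '0': q0→∅, q1→{q0, q2}, q2→{q0}, q3→{q1}; union {q0, q1, q2}; ε-closure = {q0, q1, q2, q3}.
Read '0': q0→∅, q1→{q0, q2}, q2→{q0}, q3→{q1}; union {q0, q1, q2}; ε-closure = {q0, q1, q2, q3}.
Read '1': q0→{q1}, q1→{q0}, q2→{q0}, q3→{q1}; union {q0, q1}; ε-closure = {q0, q1, q2, q3}.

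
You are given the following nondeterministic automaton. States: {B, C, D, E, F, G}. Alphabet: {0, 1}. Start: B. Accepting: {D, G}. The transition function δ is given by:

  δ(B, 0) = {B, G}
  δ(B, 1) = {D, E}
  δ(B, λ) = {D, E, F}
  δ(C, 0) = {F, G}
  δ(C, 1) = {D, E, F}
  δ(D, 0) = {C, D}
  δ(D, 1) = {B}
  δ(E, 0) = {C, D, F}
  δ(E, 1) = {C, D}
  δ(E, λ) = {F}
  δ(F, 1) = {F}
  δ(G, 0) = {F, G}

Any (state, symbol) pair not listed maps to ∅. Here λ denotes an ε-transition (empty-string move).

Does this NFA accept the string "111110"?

Start: ε-closure({B}) = {B, D, E, F}.
Read '1': {B, D, E, F} → {B, C, D, E, F}.
Read '1': {B, C, D, E, F} → {B, C, D, E, F}.
Read '1': {B, C, D, E, F} → {B, C, D, E, F}.
Read '1': {B, C, D, E, F} → {B, C, D, E, F}.
Read '1': {B, C, D, E, F} → {B, C, D, E, F}.
Read '0': {B, C, D, E, F} → {B, C, D, E, F, G}.
The final set {B, C, D, E, F, G} contains the accepting states D, G.

Yes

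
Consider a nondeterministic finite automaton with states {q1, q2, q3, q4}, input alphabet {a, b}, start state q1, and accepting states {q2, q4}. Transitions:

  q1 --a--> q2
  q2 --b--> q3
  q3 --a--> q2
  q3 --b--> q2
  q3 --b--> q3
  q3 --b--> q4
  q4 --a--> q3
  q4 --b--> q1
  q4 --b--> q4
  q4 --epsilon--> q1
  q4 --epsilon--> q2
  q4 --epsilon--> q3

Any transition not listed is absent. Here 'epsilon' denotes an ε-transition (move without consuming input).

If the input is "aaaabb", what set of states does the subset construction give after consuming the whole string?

∅

Start in {q1}.
Read 'a': {q1} → {q2}.
Read 'a': {q2} → ∅.
The set is empty and remains empty for the remaining 4 symbols.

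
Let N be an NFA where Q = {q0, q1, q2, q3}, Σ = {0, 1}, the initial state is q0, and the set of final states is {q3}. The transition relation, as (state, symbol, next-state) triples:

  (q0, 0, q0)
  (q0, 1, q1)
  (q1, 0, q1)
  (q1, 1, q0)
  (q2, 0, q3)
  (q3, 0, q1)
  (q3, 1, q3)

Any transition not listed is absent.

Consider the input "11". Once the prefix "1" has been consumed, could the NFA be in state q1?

Start in {q0}.
Read '1': q0→{q1}; now {q1}.
State q1 is in {q1}.

Yes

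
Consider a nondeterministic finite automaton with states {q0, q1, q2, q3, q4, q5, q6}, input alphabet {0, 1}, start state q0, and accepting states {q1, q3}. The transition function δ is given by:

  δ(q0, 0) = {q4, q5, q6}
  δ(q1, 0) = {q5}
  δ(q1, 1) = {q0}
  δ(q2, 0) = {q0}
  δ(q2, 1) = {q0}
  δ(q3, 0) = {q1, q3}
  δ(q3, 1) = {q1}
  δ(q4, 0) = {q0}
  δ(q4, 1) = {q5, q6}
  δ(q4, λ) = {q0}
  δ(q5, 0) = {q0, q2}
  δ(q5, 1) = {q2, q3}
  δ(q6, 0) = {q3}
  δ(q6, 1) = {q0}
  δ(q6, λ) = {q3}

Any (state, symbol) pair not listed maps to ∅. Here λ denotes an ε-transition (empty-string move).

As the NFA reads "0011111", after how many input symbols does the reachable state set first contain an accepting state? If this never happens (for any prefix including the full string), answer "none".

1

Start in {q0}.
Read '0': {q0} → {q0, q3, q4, q5, q6}.
None of the earlier sets intersect F, but {q0, q3, q4, q5, q6} does.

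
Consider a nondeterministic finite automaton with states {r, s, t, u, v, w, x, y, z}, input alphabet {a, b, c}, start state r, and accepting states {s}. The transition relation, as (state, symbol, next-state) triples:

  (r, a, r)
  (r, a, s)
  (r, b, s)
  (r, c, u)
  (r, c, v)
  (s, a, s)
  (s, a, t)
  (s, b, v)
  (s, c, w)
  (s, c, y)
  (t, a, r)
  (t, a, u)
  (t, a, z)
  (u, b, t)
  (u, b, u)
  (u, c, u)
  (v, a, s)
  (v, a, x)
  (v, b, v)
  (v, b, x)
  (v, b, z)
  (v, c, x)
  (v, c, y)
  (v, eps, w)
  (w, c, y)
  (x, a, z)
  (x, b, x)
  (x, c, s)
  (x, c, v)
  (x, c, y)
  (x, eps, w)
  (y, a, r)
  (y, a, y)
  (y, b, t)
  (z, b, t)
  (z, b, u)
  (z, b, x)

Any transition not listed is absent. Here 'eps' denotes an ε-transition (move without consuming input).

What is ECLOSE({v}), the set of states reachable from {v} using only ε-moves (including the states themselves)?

Begin with {v}.
ε-move v → w; add w.

{v, w}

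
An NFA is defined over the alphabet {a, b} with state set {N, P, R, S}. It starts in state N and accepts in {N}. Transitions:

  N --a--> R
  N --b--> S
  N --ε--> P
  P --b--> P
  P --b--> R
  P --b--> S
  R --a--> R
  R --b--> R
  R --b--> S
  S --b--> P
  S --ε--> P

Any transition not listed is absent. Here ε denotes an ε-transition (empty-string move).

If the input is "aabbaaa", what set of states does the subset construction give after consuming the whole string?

Start: ε-closure({N}) = {N, P}.
Read 'a': N→{R}, P→∅; now {R}.
Read 'a': R→{R}; now {R}.
Read 'b': R→{R, S}; union {R, S}; ε-closure = {P, R, S}.
Read 'b': P→{P, R, S}, R→{R, S}, S→{P}; now {P, R, S}.
Read 'a': P→∅, R→{R}, S→∅; now {R}.
Read 'a': R→{R}; now {R}.
Read 'a': R→{R}; now {R}.

{R}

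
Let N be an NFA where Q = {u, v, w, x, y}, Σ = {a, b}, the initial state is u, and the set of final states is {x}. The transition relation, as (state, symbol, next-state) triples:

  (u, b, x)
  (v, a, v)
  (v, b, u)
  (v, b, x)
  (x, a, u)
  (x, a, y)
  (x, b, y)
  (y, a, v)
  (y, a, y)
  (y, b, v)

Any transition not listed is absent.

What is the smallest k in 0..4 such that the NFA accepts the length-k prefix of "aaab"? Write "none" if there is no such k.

none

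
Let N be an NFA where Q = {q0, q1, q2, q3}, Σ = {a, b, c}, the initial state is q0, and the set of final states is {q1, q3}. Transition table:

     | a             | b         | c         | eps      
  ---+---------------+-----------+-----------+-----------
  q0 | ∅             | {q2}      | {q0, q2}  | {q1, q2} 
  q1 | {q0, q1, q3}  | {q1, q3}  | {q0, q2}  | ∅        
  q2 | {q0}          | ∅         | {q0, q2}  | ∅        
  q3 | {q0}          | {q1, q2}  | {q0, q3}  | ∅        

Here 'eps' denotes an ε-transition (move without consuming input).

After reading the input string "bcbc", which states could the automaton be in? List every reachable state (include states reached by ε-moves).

{q0, q1, q2, q3}

Start: ε-closure({q0}) = {q0, q1, q2}.
Read 'b': {q0, q1, q2} → {q1, q2, q3}.
Read 'c': {q1, q2, q3} → {q0, q1, q2, q3}.
Read 'b': {q0, q1, q2, q3} → {q1, q2, q3}.
Read 'c': {q1, q2, q3} → {q0, q1, q2, q3}.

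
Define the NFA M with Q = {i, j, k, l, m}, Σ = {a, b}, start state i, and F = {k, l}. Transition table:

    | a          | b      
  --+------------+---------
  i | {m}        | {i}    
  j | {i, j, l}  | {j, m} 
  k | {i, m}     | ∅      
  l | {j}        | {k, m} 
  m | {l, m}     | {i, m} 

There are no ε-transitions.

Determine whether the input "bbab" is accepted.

No

Start in {i}.
Read 'b': {i} → {i}.
Read 'b': {i} → {i}.
Read 'a': {i} → {m}.
Read 'b': {m} → {i, m}.
The final set {i, m} contains no accepting state.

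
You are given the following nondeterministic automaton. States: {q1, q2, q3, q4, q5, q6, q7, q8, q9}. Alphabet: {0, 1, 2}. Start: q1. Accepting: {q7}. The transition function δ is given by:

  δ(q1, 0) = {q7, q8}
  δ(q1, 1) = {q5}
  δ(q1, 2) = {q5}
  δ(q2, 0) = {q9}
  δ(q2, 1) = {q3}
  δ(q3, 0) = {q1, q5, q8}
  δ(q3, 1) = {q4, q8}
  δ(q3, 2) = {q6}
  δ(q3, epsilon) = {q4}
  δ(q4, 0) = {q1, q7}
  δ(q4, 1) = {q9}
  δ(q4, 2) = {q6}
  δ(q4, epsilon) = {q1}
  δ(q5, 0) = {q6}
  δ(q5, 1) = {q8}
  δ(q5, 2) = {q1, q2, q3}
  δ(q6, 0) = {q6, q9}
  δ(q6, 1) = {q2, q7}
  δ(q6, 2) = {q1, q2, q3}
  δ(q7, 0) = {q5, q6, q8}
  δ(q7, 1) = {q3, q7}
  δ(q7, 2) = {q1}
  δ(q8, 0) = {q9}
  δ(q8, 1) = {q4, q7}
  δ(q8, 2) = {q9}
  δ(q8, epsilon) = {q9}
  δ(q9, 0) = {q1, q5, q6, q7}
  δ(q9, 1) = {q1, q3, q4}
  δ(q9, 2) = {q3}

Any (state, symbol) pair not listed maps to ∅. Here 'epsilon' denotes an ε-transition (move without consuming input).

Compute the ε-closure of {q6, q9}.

{q6, q9}

Begin with {q6, q9}.
No ε-moves leave this set, so the closure equals the set itself.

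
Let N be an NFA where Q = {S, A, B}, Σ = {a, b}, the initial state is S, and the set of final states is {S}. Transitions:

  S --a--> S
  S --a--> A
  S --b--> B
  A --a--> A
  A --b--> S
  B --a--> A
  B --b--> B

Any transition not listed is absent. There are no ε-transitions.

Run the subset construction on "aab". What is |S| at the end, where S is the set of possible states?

Start in {S}.
Read 'a': {S} → {S, A}.
Read 'a': {S, A} → {S, A}.
Read 'b': {S, A} → {S, B}.
That set has 2 states.

2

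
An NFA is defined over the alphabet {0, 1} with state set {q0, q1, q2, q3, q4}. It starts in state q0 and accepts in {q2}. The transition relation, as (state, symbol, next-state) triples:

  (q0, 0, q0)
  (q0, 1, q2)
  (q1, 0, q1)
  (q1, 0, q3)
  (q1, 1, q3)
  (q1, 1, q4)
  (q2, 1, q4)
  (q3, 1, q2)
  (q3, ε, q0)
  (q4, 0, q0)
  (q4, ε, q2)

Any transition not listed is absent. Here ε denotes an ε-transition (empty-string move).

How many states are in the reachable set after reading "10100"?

Start in {q0}.
Read '1': {q0} → {q2}.
Read '0': {q2} → ∅.
The set is empty and remains empty for the remaining 3 symbols.
That set has 0 states.

0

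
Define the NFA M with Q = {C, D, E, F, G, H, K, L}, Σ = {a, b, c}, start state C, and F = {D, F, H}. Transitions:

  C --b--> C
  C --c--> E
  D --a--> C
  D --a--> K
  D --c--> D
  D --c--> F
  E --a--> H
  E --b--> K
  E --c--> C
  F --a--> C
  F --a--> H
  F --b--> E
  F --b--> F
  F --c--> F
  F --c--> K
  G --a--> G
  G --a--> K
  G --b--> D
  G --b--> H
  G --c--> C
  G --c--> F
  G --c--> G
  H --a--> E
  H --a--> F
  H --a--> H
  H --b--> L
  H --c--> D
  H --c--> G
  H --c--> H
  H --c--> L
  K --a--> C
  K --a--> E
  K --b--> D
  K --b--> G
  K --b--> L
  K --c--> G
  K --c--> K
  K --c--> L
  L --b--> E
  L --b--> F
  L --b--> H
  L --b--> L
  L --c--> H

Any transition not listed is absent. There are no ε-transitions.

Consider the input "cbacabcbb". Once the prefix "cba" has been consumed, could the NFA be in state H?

Start in {C}.
Read 'c': {C} → {E}.
Read 'b': {E} → {K}.
Read 'a': {K} → {C, E}.
State H is not in {C, E}.

No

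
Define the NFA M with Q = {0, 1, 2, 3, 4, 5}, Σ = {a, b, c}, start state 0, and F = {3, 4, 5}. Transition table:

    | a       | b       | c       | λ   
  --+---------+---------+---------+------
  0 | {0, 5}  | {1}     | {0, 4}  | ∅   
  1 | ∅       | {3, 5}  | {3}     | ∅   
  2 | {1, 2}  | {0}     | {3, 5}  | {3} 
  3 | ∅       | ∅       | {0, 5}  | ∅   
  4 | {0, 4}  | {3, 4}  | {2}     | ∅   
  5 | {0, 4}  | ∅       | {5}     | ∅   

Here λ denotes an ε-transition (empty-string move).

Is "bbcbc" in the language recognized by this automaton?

Yes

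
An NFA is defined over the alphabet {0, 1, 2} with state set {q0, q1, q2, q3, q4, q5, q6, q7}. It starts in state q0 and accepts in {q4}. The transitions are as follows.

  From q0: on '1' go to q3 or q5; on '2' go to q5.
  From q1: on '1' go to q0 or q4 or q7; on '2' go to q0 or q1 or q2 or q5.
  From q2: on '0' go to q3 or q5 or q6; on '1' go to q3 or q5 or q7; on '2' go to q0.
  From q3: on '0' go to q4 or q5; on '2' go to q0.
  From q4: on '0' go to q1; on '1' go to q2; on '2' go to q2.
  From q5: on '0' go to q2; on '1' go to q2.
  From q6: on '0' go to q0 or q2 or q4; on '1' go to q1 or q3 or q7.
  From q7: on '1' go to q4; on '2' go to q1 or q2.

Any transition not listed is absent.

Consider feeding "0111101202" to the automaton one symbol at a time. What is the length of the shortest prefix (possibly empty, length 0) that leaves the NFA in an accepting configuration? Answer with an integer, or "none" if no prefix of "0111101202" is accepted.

none

Start in {q0}.
Read '0': q0→∅; now ∅.
The set is empty and remains empty for the remaining 9 symbols.
No reachable set along the way intersects F.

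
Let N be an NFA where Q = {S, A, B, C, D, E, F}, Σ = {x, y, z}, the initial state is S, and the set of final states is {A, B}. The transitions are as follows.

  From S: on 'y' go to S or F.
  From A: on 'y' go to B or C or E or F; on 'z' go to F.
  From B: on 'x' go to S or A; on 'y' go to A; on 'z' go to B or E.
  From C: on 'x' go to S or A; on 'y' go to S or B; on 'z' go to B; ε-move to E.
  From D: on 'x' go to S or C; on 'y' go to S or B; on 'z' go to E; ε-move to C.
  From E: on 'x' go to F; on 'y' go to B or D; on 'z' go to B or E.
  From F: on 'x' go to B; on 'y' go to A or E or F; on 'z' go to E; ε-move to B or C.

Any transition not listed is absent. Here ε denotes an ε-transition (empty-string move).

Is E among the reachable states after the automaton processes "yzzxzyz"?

Start in {S}.
Read 'y': {S} → {S, B, C, E, F}.
Read 'z': {S, B, C, E, F} → {B, E}.
Read 'z': {B, E} → {B, E}.
Read 'x': {B, E} → {S, A, B, C, E, F}.
Read 'z': {S, A, B, C, E, F} → {B, C, E, F}.
Read 'y': {B, C, E, F} → {S, A, B, C, D, E, F}.
Read 'z': {S, A, B, C, D, E, F} → {B, C, E, F}.
State E is in {B, C, E, F}.

Yes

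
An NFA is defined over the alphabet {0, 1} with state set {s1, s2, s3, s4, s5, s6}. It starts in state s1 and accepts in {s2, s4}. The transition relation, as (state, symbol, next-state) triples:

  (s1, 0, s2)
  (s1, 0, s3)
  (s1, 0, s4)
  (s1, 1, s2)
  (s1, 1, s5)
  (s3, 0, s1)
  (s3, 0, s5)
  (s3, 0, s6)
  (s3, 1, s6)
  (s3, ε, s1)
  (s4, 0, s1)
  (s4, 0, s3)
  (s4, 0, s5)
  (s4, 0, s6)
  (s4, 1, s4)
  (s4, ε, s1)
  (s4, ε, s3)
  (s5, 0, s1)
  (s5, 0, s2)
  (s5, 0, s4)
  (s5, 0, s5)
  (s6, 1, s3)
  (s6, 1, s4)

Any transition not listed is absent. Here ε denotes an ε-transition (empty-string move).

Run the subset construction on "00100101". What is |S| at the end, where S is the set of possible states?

6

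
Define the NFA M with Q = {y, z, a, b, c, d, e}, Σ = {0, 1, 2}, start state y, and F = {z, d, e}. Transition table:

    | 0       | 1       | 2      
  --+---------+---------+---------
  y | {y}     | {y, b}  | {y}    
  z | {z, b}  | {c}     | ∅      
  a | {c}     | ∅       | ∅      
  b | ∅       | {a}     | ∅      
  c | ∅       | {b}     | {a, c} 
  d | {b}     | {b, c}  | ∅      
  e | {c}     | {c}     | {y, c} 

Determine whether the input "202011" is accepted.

Start in {y}.
Read '2': y→{y}; now {y}.
Read '0': y→{y}; now {y}.
Read '2': y→{y}; now {y}.
Read '0': y→{y}; now {y}.
Read '1': y→{y, b}; now {y, b}.
Read '1': y→{y, b}, b→{a}; now {y, a, b}.
The final set {y, a, b} contains no accepting state.

No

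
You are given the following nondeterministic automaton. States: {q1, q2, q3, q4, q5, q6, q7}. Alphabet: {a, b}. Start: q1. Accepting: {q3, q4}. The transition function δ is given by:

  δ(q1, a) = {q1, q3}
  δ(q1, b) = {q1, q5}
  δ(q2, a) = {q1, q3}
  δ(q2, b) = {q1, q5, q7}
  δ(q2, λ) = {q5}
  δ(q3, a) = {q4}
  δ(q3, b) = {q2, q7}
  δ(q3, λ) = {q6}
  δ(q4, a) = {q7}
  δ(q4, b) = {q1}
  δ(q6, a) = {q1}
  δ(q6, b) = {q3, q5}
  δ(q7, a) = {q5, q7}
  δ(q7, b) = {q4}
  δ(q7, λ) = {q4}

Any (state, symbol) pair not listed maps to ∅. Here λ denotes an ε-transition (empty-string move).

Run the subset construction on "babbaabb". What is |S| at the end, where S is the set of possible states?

Start in {q1}.
Read 'b': {q1} → {q1, q5}.
Read 'a': {q1, q5} → {q1, q3, q6}.
Read 'b': {q1, q3, q6} → {q1, q2, q3, q4, q5, q6, q7}.
Read 'b': {q1, q2, q3, q4, q5, q6, q7} → {q1, q2, q3, q4, q5, q6, q7}.
Read 'a': {q1, q2, q3, q4, q5, q6, q7} → {q1, q3, q4, q5, q6, q7}.
Read 'a': {q1, q3, q4, q5, q6, q7} → {q1, q3, q4, q5, q6, q7}.
Read 'b': {q1, q3, q4, q5, q6, q7} → {q1, q2, q3, q4, q5, q6, q7}.
Read 'b': {q1, q2, q3, q4, q5, q6, q7} → {q1, q2, q3, q4, q5, q6, q7}.
That set has 7 states.

7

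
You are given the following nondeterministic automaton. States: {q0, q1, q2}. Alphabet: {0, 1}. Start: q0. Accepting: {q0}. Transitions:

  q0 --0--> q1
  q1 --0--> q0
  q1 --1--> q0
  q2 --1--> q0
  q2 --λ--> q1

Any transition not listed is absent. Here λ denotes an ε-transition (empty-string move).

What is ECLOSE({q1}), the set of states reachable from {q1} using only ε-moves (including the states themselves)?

{q1}

Begin with {q1}.
No ε-moves leave this set, so the closure equals the set itself.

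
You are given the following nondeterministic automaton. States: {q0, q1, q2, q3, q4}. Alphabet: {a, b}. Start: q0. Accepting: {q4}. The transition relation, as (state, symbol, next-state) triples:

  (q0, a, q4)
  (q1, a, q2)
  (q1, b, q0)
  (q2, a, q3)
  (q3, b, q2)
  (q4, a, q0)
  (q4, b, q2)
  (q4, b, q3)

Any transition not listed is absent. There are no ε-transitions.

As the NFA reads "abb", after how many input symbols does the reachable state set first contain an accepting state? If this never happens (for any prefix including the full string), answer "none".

Start in {q0}.
Read 'a': q0→{q4}; now {q4}.
None of the earlier sets intersect F, but {q4} does.

1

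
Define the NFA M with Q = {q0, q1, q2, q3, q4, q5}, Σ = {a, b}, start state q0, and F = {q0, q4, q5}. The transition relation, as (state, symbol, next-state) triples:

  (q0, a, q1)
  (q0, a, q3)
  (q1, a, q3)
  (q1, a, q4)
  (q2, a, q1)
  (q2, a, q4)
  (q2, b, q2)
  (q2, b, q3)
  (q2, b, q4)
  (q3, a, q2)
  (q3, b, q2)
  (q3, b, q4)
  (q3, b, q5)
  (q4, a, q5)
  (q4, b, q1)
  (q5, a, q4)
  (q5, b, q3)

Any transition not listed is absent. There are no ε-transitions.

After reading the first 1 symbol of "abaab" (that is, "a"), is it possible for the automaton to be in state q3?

Start in {q0}.
Read 'a': q0→{q1, q3}; now {q1, q3}.
State q3 is in {q1, q3}.

Yes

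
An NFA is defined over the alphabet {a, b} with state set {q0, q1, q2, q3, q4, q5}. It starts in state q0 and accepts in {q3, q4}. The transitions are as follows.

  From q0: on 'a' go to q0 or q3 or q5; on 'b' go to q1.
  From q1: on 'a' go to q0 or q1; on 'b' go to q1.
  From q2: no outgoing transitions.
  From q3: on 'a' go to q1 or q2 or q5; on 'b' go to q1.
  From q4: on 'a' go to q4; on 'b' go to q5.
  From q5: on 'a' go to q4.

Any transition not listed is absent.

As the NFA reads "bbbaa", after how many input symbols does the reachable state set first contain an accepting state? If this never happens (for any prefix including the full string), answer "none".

Start in {q0}.
Read 'b': {q0} → {q1}.
Read 'b': {q1} → {q1}.
Read 'b': {q1} → {q1}.
Read 'a': {q1} → {q0, q1}.
Read 'a': {q0, q1} → {q0, q1, q3, q5}.
None of the earlier sets intersect F, but {q0, q1, q3, q5} does.

5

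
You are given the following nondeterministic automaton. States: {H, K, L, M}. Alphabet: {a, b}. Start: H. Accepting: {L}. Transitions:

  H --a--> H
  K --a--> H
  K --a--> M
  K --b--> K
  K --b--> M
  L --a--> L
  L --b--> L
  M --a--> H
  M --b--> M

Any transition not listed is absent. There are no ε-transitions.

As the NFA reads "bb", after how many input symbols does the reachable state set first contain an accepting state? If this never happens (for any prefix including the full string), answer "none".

none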